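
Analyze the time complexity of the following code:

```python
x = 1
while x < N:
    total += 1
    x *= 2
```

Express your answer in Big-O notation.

Time complexity: O(log n).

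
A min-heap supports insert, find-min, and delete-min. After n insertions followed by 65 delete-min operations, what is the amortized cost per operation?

Insert takes O(log n) worst case. Delete-min takes O(log n). Over a sequence of n inserts and 65 delete-mins, total cost is O((n + 65) log n). Amortized per operation: O(log n).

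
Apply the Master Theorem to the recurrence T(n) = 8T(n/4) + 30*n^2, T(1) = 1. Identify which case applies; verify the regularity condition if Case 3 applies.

a=8, b=4, f(n)=30*n^2.
log_4(8) = 1.5 < 2.
f(n) = Omega(n^(1.5+epsilon)) for some epsilon > 0, so Case 3 is the candidate.
Regularity: a*f(n/b) = 8*30*(n/4)^2 = (8/16)*30*n^2 <= c*f(n) with c = 8/16 < 1. Satisfied.
Case 3: T(n) = Theta(n^2).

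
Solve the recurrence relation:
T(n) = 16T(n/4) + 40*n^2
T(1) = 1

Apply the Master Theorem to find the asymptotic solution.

a=16, b=4, f(n)=40*n^2. log_4(16) = 2. Case 2: T(n) = O(n^2 log n).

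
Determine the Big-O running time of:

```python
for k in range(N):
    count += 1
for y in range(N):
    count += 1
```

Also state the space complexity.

Time complexity: O(n).
Space complexity: O(1).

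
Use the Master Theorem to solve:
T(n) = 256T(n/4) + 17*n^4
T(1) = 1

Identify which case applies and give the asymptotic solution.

a=256, b=4, f(n)=17*n^4.
log_4(256) = 4, so n^(log_b(a)) = n^4.
f(n) = Theta(n^4), so Case 2 applies.
T(n) = Theta(n^4 log n).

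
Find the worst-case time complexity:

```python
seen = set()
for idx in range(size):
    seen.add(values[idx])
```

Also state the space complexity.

Time complexity: O(n).
Space complexity: O(n).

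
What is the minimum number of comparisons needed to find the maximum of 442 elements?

Finding the maximum requires 441 comparisons. Each comparison eliminates exactly one candidate. With 442 candidates, we need 441 eliminations.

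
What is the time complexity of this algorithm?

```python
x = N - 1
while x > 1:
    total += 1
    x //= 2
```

Time complexity: O(log n).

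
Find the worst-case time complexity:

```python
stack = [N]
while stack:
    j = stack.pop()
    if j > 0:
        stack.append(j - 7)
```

Time complexity: O(n).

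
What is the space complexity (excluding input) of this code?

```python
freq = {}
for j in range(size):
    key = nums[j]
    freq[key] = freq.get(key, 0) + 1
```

Space complexity: O(n).
Auxiliary storage grows linearly with the input size n in the worst case.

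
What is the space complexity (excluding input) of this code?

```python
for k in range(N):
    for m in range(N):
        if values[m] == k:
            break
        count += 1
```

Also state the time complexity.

Space complexity: O(1).
Only a constant amount of auxiliary storage is used; nothing grows with n.
Time complexity: O(n^2).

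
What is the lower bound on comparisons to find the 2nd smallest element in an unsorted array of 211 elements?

Finding the 2nd smallest of 211 elements requires Omega(n) comparisons. Every element must participate in at least one comparison; otherwise it could be the 2nd smallest.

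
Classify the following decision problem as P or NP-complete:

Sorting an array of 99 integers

This problem is in P: merge sort runs in O(n log n).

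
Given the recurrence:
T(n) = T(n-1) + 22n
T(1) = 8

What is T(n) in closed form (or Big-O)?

Unrolling: T(n) = 8 + 22*(2 + 3 + ... + n) = 8 + 22*(n(n+1)/2 - 1) = O(n^2).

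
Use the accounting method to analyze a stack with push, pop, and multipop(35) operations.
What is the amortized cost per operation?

Assign 2 credits per push (1 for the push, 1 saved for a future pop). Each pop or element popped by multipop(35) uses 1 saved credit. Total credits never go negative, so amortized cost is O(1).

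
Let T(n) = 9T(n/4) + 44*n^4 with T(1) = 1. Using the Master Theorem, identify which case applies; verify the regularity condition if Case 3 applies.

a=9, b=4, f(n)=44*n^4.
log_4(9) = 1.585 < 4.
f(n) = Omega(n^(1.585+epsilon)) for some epsilon > 0, so Case 3 is the candidate.
Regularity: a*f(n/b) = 9*44*(n/4)^4 = (9/256)*44*n^4 <= c*f(n) with c = 9/256 < 1. Satisfied.
Case 3: T(n) = Theta(n^4).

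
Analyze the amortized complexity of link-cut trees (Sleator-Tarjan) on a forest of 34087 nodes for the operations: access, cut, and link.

Link-cut trees represent the forest using splay trees over preferred paths. With potential Phi = sum over nodes of log(size of virtual subtree), each access on 34087 nodes is O(log 34087) = O(log n) amortized by the splay-tree access lemma. Cut and link are O(1) plus one access.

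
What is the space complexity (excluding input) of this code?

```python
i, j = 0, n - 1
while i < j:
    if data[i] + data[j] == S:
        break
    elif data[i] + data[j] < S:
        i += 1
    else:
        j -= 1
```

Space complexity: O(1).
Only a constant amount of auxiliary storage is used; nothing grows with n.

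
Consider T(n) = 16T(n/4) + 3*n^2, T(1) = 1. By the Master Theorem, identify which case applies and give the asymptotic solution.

a=16, b=4, f(n)=3*n^2.
log_4(16) = 2, so n^(log_b(a)) = n^2.
f(n) = Theta(n^2), so Case 2 applies.
T(n) = Theta(n^2 log n).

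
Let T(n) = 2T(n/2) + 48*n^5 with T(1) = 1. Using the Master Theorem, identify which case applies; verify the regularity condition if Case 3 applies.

a=2, b=2, f(n)=48*n^5.
log_2(2) = 1 < 5.
f(n) = Omega(n^(1+epsilon)) for some epsilon > 0, so Case 3 is the candidate.
Regularity: a*f(n/b) = 2*48*(n/2)^5 = (2/32)*48*n^5 <= c*f(n) with c = 2/32 < 1. Satisfied.
Case 3: T(n) = Theta(n^5).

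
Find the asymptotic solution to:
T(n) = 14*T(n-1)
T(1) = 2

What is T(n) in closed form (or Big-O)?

Each step multiplies by 14. T(n) = T(1)*14^(n-1) = 2*14^(n-1).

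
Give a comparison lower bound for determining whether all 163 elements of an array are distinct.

In the algebraic decision-tree model, the YES region for element distinctness on 163 elements has 163! connected components (one per ordering). Ben-Or's theorem then gives a lower bound of Omega(log(n!)) = Omega(n log n).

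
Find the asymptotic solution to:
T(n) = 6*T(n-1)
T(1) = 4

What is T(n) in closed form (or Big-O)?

Each step multiplies by 6. T(n) = T(1)*6^(n-1) = 4*6^(n-1).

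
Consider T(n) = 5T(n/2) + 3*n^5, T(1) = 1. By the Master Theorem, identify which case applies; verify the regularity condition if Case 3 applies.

a=5, b=2, f(n)=3*n^5.
log_2(5) = 2.322 < 5.
f(n) = Omega(n^(2.322+epsilon)) for some epsilon > 0, so Case 3 is the candidate.
Regularity: a*f(n/b) = 5*3*(n/2)^5 = (5/32)*3*n^5 <= c*f(n) with c = 5/32 < 1. Satisfied.
Case 3: T(n) = Theta(n^5).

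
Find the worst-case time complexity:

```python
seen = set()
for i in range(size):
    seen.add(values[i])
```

Time complexity: O(n).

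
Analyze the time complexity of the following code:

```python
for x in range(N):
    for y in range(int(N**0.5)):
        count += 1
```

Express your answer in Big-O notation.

Time complexity: O(n * sqrt(n)).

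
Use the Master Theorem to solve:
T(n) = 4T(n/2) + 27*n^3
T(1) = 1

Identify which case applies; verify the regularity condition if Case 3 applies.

a=4, b=2, f(n)=27*n^3.
log_2(4) = 2 < 3.
f(n) = Omega(n^(2+epsilon)) for some epsilon > 0, so Case 3 is the candidate.
Regularity: a*f(n/b) = 4*27*(n/2)^3 = (4/8)*27*n^3 <= c*f(n) with c = 4/8 < 1. Satisfied.
Case 3: T(n) = Theta(n^3).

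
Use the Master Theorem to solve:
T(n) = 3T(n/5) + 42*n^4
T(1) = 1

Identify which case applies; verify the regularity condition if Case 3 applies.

a=3, b=5, f(n)=42*n^4.
log_5(3) = 0.6826 < 4.
f(n) = Omega(n^(0.6826+epsilon)) for some epsilon > 0, so Case 3 is the candidate.
Regularity: a*f(n/b) = 3*42*(n/5)^4 = (3/625)*42*n^4 <= c*f(n) with c = 3/625 < 1. Satisfied.
Case 3: T(n) = Theta(n^4).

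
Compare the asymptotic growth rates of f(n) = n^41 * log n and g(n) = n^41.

f(n) = n^41 * log n grows faster: extra log n factor -> infinity.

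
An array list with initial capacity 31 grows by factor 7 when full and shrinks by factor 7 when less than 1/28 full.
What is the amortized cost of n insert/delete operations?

Using potential function Phi = |7*size - capacity|. Resizing costs are offset by potential release. Amortized O(1) per operation.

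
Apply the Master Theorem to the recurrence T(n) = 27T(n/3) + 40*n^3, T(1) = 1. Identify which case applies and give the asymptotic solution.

a=27, b=3, f(n)=40*n^3.
log_3(27) = 3, so n^(log_b(a)) = n^3.
f(n) = Theta(n^3), so Case 2 applies.
T(n) = Theta(n^3 log n).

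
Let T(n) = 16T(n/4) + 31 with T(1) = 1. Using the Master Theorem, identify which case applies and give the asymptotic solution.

a=16, b=4, f(n)=31.
log_4(16) = 2 > 0.
Since f(n) = O(n^0) is polynomially smaller than n^2, Case 1 applies.
T(n) = Theta(n^2).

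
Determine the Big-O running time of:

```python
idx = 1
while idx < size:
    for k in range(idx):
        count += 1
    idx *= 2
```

Time complexity: O(n).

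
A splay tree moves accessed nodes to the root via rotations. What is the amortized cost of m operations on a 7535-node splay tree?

Using a potential function Phi = sum of log(size of subtree) for each node, each splay operation has amortized cost O(log n) where n = 7535. Bad individual operations (O(n)) are offset by decreased potential.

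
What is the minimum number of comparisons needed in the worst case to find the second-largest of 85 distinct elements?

Lower bound: finding the max needs 85-1 comparisons. By the adversary weight-doubling argument, the max must personally win >= ceil(log_2(85)) = 7 comparisons; the 2nd-largest is among those 7 losers, needing 7-1 more comparisons. Total >= 85-1 + 7-1 = 90. A balanced knockout tournament achieves this.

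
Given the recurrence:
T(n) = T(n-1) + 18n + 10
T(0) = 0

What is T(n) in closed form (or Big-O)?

Dominant term in sum is 18*sum(i, i=1..n) = 18*n*(n+1)/2 = O(n^2).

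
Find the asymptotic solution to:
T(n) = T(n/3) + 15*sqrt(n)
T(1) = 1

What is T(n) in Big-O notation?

Each level contributes sqrt(n/3^k). Geometric series with ratio 1/sqrt(3) < 1 sums to O(sqrt(n)).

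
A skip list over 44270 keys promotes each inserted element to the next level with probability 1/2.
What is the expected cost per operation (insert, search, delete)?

Expected number of levels is O(log_2(44270)) = O(log n). A search visits O(1) expected nodes per level over O(log n) levels. Insert/delete are a search plus O(1) pointer updates per level. Expected O(log n) per operation.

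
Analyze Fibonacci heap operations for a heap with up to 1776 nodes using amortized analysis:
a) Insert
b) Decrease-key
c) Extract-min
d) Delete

Fibonacci heaps use lazy consolidation. Potential function Phi = t + 2m (t = number of trees, m = marked nodes).
- Insert: O(1) actual, Delta Phi = +1 (one new tree) => O(1) amortized.
- Decrease-key: with c cascading cuts, actual cost is O(c); Delta Phi <= c - 2(c-1) + 2 = 4 - c (c new trees; >= c-1 marks cleared; <= 1 new mark). Amortized O(c) + (4 - c) = O(1).
- Extract-min: O(D(n) + t) actual; consolidation drops t to <= D(n)+1, so Delta Phi pays for the t term. D(n) = O(log n) for n = 1776 => O(log n) amortized.
- Delete: decrease-key to -inf then extract-min = O(log n).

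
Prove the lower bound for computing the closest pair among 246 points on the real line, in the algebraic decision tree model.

Reduction from element distinctness: given 246 reals, the closest-pair distance is 0 iff two are equal. Element distinctness has an Omega(n log n) lower bound in the algebraic decision tree model (Ben-Or). Therefore closest pair on a line also requires Omega(n log n). Sorting then a linear scan achieves this.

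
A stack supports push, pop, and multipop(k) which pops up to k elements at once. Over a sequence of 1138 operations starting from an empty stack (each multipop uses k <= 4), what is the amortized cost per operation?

Each element is pushed exactly once and popped at most once (whether by pop or as part of a multipop). So the total number of individual pops over the whole sequence is at most the number of pushes, which is at most 1138. Total work <= 2 * 1138, hence O(1) amortized per operation.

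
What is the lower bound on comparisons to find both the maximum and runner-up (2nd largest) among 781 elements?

Lower bound: finding the max needs 781-1 comparisons. By an adversary weight-doubling argument, the maximum element must personally win at least ceil(log_2(781)) = 10 comparisons in any correct algorithm. The 2nd largest is among those 10 direct losers, and distinguishing it requires 10-1 more comparisons. Total >= 781-1 + 10-1 = 789. A balanced tournament achieves this bound exactly.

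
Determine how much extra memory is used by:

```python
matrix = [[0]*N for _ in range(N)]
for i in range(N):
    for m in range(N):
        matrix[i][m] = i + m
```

Space complexity: O(n^2).
A 2D structure of size n x n is allocated.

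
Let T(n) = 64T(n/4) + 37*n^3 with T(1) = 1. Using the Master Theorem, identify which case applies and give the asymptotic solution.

a=64, b=4, f(n)=37*n^3.
log_4(64) = 3, so n^(log_b(a)) = n^3.
f(n) = Theta(n^3), so Case 2 applies.
T(n) = Theta(n^3 log n).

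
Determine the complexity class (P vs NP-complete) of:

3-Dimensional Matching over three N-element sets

This problem is NP-complete: one of Karp's 21 NP-complete problems.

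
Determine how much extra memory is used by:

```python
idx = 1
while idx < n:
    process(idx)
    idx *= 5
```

Space complexity: O(1).
Only a constant amount of auxiliary storage is used; nothing grows with n.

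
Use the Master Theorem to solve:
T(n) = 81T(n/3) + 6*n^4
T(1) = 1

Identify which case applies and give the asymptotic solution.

a=81, b=3, f(n)=6*n^4.
log_3(81) = 4, so n^(log_b(a)) = n^4.
f(n) = Theta(n^4), so Case 2 applies.
T(n) = Theta(n^4 log n).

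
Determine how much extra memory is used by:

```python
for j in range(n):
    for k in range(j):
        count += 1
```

Space complexity: O(1).
Only a constant amount of auxiliary storage is used; nothing grows with n.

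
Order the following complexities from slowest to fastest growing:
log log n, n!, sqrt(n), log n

Ordered by growth rate: log log n < log n < sqrt(n) < n!.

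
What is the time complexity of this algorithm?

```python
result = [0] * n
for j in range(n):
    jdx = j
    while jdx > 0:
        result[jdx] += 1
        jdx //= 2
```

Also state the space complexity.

Time complexity: O(n log n).
Space complexity: O(n).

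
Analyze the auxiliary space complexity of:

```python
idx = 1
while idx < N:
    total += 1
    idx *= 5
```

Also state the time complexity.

Space complexity: O(1).
Only a constant amount of auxiliary storage is used; nothing grows with n.
Time complexity: O(log n).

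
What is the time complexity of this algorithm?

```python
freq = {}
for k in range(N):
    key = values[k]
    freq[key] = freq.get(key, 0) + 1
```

Time complexity: O(n).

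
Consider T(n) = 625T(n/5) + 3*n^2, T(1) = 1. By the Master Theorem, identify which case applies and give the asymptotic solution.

a=625, b=5, f(n)=3*n^2.
log_5(625) = 4 > 2.
Since f(n) = O(n^2) is polynomially smaller than n^4, Case 1 applies.
T(n) = Theta(n^4).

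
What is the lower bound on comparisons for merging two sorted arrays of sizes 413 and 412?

Adversary argument: with sizes 413 and 412 (differing by at most 1), interleave the two arrays so that every consecutive pair in the output comes from different inputs. Then each of the 824 adjacent output pairs must be directly compared, or the algorithm cannot determine their relative order. So 824 comparisons are necessary; standard merge achieves this.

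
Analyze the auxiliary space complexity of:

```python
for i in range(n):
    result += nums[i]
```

Space complexity: O(1).
Only a constant amount of auxiliary storage is used; nothing grows with n.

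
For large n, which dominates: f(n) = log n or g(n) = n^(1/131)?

g(n) = n^(1/131) grows faster: any positive power of n dominates log n.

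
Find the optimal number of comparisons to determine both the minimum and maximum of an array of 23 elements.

Naive approach: 44 comparisons (22 for max + 22 for min).
Optimal: Compare elements in pairs first (floor(n/2) = 11 comparisons), then find max among winners and min among losers (11 comparisons each).
Total: ceil(3n/2) - 2 = 33 comparisons. An adversary argument shows this is also a lower bound.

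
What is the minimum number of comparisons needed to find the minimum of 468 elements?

Finding the minimum requires 467 comparisons, identical reasoning to finding the maximum. Each comparison eliminates one candidate.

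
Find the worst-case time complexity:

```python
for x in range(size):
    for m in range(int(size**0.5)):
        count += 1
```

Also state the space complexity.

Time complexity: O(n * sqrt(n)).
Space complexity: O(1).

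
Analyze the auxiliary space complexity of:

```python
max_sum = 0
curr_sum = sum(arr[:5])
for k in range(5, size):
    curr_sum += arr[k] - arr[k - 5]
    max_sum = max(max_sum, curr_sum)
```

Space complexity: O(1).
Only a constant amount of auxiliary storage is used; nothing grows with n.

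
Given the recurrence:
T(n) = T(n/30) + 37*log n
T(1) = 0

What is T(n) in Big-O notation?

Each of the log_30(n) levels adds O(log n). T(n) = O(log^2 n).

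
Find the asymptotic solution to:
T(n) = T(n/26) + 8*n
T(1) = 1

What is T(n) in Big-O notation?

Geometric series: 8*n*(1 + 1/26 + 1/26^2 + ...) = O(n). T(n) = O(n).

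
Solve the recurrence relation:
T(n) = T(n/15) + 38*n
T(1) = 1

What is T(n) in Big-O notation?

Geometric series: 38*n*(1 + 1/15 + 1/15^2 + ...) = O(n). T(n) = O(n).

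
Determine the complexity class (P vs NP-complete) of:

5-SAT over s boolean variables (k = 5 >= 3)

This problem is NP-complete: 3-SAT is NP-complete (Cook-Levin); k-SAT for k>=3 reduces from 3-SAT.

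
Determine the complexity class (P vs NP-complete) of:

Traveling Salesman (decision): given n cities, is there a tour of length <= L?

This problem is NP-complete: reduces from Hamiltonian Cycle.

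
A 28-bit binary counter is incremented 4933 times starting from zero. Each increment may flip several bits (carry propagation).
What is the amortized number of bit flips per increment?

Bit i flips on every 2^i-th increment, so over 4933 increments bit i flips floor(4933/2^i) times. Summing over i: total flips < 2 * 4933. Amortized: < 2 = O(1) per increment.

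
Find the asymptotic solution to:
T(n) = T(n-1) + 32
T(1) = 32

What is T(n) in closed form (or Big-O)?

Unrolling: T(n) = T(n-1) + 32 = T(n-2) + 2*32 = ... = T(1) + (n-1)*32 = 32 + (n-1)*32 = 32n.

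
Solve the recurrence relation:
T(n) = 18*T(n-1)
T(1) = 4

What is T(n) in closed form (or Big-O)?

Each step multiplies by 18. T(n) = T(1)*18^(n-1) = 4*18^(n-1).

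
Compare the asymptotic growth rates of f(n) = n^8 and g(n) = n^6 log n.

f(n) = n^8 grows faster: n^8 / (n^6 log n) = n^2/log n -> infinity.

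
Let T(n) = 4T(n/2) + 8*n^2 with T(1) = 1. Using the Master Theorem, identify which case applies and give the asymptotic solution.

a=4, b=2, f(n)=8*n^2.
log_2(4) = 2, so n^(log_b(a)) = n^2.
f(n) = Theta(n^2), so Case 2 applies.
T(n) = Theta(n^2 log n).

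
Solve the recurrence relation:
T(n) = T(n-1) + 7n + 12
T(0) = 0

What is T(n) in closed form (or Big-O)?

Dominant term in sum is 7*sum(i, i=1..n) = 7*n*(n+1)/2 = O(n^2).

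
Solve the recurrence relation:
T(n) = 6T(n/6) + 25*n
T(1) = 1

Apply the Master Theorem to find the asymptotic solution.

a=6, b=6, f(n)=25*n. log_6(6) = 1. Case 2: T(n) = O(n log n).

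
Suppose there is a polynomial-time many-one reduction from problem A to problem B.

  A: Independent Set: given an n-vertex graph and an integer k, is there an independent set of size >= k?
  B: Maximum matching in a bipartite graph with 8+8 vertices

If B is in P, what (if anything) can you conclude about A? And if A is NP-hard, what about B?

A poly-time reduction A <=_p B means any A-instance can be transformed to a B-instance in poly time.
If B is in P: compose the reduction with B's poly-time algorithm to solve A in poly time, so A is in P.
If A is NP-hard: every NP problem reduces to A, which reduces to B; composing reductions, every NP problem reduces to B, so B is NP-hard.
(Here in fact A is NP-complete and B is in P, so no such reduction is known -- its existence would imply P = NP; the analysis concerns only what the assumed reduction would or would not let you conclude.)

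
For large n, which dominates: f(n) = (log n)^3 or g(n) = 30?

f(n) = (log n)^3 grows faster: any unbounded function dominates a constant.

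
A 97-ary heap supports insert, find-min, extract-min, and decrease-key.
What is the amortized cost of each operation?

The 97-ary heap has height O(log_97 n). Insert sifts up: O(log_97 n). Find-min reads the root: O(1). Extract-min sifts down comparing 97 children per level: O(97 * log_97 n). Decrease-key sifts up: O(log_97 n).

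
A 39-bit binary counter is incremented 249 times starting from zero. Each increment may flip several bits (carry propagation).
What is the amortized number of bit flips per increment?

Bit i flips on every 2^i-th increment, so over 249 increments bit i flips floor(249/2^i) times. Summing over i: total flips < 2 * 249. Amortized: < 2 = O(1) per increment.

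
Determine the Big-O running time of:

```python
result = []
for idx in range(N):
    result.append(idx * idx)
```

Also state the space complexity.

Time complexity: O(n).
Space complexity: O(n).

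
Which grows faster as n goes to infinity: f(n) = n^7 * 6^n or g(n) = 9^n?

g(n) = 9^n grows faster: 9^n / (n^7 6^n) = (9/6)^n / n^7 -> infinity since 9/6 > 1.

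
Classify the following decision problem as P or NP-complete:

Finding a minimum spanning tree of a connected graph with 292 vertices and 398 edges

This problem is in P: Kruskal's / Prim's algorithms run in polynomial time.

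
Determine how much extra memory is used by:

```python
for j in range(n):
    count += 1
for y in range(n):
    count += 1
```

Space complexity: O(1).
Only a constant amount of auxiliary storage is used; nothing grows with n.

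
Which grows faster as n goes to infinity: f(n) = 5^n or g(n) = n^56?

f(n) = 5^n grows faster: any exponential with base > 1 dominates every polynomial.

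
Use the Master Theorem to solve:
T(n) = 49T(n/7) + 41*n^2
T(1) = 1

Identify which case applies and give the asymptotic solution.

a=49, b=7, f(n)=41*n^2.
log_7(49) = 2, so n^(log_b(a)) = n^2.
f(n) = Theta(n^2), so Case 2 applies.
T(n) = Theta(n^2 log n).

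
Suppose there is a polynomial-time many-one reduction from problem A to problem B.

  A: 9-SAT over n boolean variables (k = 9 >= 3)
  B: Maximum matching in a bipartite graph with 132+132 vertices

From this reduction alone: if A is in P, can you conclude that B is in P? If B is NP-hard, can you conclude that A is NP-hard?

A poly-time reduction A <=_p B transfers tractability DOWN (B easy => A easy) and hardness UP (A hard => B hard), not the reverse.
From A in P, the reduction alone does NOT give B in P: any problem in P trivially reduces to SAT, yet SAT is not known to be in P.
From B NP-hard, the reduction alone does NOT give A NP-hard: again, easy problems reduce to hard ones.
(Here in fact A is NP-complete and B is in P, so no such reduction is known -- its existence would imply P = NP; the analysis concerns only what the assumed reduction would or would not let you conclude.)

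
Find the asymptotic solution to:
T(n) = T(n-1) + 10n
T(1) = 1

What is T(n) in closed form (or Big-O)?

Unrolling: T(n) = 1 + 10*(2 + 3 + ... + n) = 1 + 10*(n(n+1)/2 - 1) = O(n^2).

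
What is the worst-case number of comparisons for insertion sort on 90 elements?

Insertion sort on reverse-sorted input: 1 + 2 + ... + (90-1) = 4005 comparisons.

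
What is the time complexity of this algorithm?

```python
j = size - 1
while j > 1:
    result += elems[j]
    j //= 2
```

Time complexity: O(log n).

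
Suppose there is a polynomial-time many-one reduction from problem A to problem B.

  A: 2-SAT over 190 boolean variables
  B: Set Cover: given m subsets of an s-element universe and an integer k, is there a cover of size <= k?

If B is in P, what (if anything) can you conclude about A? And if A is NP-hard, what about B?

A poly-time reduction A <=_p B means any A-instance can be transformed to a B-instance in poly time.
If B is in P: compose the reduction with B's poly-time algorithm to solve A in poly time, so A is in P.
If A is NP-hard: every NP problem reduces to A, which reduces to B; composing reductions, every NP problem reduces to B, so B is NP-hard.
(Here in fact A is P and B is NP-complete.)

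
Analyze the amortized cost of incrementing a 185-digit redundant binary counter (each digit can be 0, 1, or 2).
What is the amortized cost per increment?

A redundant counter on 185 digits allows digit values 0, 1, 2. Increment adds 1 to the least significant digit and carries any 2 to a 0 plus +1 on the next digit. With potential Phi = (number of 2-digits), each increment does O(1) actual work plus a chain of carries, each of which decreases Phi by 1. Amortized O(1).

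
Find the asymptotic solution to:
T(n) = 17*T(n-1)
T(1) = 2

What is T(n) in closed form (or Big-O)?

Each step multiplies by 17. T(n) = T(1)*17^(n-1) = 2*17^(n-1).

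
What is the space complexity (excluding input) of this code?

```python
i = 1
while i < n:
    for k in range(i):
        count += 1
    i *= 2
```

Space complexity: O(1).
Only a constant amount of auxiliary storage is used; nothing grows with n.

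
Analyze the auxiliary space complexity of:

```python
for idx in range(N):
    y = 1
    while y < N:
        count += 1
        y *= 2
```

Space complexity: O(1).
Only a constant amount of auxiliary storage is used; nothing grows with n.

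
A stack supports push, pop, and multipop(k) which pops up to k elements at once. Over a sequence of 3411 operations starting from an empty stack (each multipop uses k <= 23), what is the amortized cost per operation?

Each element is pushed exactly once and popped at most once (whether by pop or as part of a multipop). So the total number of individual pops over the whole sequence is at most the number of pushes, which is at most 3411. Total work <= 2 * 3411, hence O(1) amortized per operation.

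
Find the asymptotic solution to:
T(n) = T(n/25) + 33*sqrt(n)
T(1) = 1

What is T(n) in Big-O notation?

Each level contributes sqrt(n/25^k). Geometric series with ratio 1/sqrt(25) < 1 sums to O(sqrt(n)).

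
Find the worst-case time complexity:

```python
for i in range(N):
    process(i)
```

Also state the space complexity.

Time complexity: O(n).
Space complexity: O(1).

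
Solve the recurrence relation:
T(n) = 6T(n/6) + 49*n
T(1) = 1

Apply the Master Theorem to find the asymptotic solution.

a=6, b=6, f(n)=49*n. log_6(6) = 1. Case 2: T(n) = O(n log n).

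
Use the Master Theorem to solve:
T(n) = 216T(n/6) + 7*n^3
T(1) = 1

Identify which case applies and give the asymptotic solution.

a=216, b=6, f(n)=7*n^3.
log_6(216) = 3, so n^(log_b(a)) = n^3.
f(n) = Theta(n^3), so Case 2 applies.
T(n) = Theta(n^3 log n).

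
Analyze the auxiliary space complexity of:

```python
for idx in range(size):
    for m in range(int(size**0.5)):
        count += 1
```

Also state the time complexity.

Space complexity: O(1).
Only a constant amount of auxiliary storage is used; nothing grows with n.
Time complexity: O(n * sqrt(n)).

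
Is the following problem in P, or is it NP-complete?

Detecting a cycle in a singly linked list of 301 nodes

This problem is in P: Floyd's tortoise-and-hare runs in O(n) time, O(1) space.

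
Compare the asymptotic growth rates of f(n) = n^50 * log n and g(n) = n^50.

f(n) = n^50 * log n grows faster: extra log n factor -> infinity.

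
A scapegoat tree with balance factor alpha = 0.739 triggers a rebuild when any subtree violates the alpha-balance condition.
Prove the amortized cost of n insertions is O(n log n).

Define potential Phi = c * sum of |size(left(v)) - size(right(v))| over all nodes. An insertion at depth d costs O(d) = O(log n) and increases Phi by O(log n). When a rebuild of subtree of size s occurs, it costs O(s) but reduces Phi by Omega(s). With alpha = 0.739, between rebuilds Omega(s) insertions must occur. Amortized cost per insertion: O(log n).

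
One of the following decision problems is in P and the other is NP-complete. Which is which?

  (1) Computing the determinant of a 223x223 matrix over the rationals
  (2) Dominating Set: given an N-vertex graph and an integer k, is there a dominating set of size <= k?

(1) is P: Gaussian elimination runs in O(n^3).
(2) is NP-complete: reduces from Set Cover (with k part of the input).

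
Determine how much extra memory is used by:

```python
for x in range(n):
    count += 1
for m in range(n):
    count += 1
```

Space complexity: O(1).
Only a constant amount of auxiliary storage is used; nothing grows with n.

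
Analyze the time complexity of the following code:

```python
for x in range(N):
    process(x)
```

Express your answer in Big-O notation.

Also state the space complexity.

Time complexity: O(n).
Space complexity: O(1).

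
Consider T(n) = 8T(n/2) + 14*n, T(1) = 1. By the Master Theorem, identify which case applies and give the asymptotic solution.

a=8, b=2, f(n)=14*n.
log_2(8) = 3 > 1.
Since f(n) = O(n^1) is polynomially smaller than n^3, Case 1 applies.
T(n) = Theta(n^3).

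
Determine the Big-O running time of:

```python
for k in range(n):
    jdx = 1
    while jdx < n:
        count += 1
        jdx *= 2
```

Time complexity: O(n log n).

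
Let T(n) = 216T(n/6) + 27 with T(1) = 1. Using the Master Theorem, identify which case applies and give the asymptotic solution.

a=216, b=6, f(n)=27.
log_6(216) = 3 > 0.
Since f(n) = O(n^0) is polynomially smaller than n^3, Case 1 applies.
T(n) = Theta(n^3).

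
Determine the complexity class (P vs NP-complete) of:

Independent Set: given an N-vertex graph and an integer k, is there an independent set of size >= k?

This problem is NP-complete: complement of Clique (with k part of the input).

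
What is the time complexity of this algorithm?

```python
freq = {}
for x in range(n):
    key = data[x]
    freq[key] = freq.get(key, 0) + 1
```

Time complexity: O(n).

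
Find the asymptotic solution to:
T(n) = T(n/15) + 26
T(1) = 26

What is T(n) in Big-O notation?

Each step divides n by 15 and adds 26. After log_15(n) steps, T(n) = O(log n).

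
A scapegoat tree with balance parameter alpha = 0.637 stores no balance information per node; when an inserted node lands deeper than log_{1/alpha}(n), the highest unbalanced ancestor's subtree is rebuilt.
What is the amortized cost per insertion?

Search/insert path is O(log n). A rebuild of a subtree of size s costs O(s), but with alpha = 0.637 at least Omega(s) insertions must have occurred in that subtree since its last rebuild. Charging O(1) of the rebuild to each such insertion gives O(log n) amortized.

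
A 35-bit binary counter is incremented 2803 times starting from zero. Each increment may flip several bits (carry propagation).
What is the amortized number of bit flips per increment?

Bit i flips on every 2^i-th increment, so over 2803 increments bit i flips floor(2803/2^i) times. Summing over i: total flips < 2 * 2803. Amortized: < 2 = O(1) per increment.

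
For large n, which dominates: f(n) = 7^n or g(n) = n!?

g(n) = n! grows faster: n!/7^n -> infinity by Stirling.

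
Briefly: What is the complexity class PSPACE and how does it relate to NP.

PSPACE is the class of problems solvable with polynomial space. NP is a subset of PSPACE (a poly-space machine can enumerate all certificates). PSPACE-complete problems include QBF (quantified Boolean formulas) and generalized games. It is unknown whether NP = PSPACE.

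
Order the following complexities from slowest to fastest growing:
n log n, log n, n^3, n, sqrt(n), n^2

Ordered by growth rate: log n < sqrt(n) < n < n log n < n^2 < n^3.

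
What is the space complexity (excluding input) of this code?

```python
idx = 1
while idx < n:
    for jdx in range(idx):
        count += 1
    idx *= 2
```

Space complexity: O(1).
Only a constant amount of auxiliary storage is used; nothing grows with n.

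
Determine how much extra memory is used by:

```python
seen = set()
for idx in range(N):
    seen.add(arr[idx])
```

Space complexity: O(n).
Auxiliary storage grows linearly with the input size n in the worst case.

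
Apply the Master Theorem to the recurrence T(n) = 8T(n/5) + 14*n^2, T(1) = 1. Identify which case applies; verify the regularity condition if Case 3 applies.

a=8, b=5, f(n)=14*n^2.
log_5(8) = 1.292 < 2.
f(n) = Omega(n^(1.292+epsilon)) for some epsilon > 0, so Case 3 is the candidate.
Regularity: a*f(n/b) = 8*14*(n/5)^2 = (8/25)*14*n^2 <= c*f(n) with c = 8/25 < 1. Satisfied.
Case 3: T(n) = Theta(n^2).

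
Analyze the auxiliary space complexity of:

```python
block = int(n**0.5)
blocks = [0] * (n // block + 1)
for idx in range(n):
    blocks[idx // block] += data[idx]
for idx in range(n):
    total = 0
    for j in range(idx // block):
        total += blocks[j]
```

Space complexity: O(sqrt(n)).
Storage scales with sqrt(n).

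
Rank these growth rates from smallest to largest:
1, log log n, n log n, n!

Ordered by growth rate: 1 < log log n < n log n < n!.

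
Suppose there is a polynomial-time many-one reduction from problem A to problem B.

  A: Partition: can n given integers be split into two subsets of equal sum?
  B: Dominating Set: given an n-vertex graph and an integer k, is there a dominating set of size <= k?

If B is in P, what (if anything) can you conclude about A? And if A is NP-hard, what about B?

A poly-time reduction A <=_p B means any A-instance can be transformed to a B-instance in poly time.
If B is in P: compose the reduction with B's poly-time algorithm to solve A in poly time, so A is in P.
If A is NP-hard: every NP problem reduces to A, which reduces to B; composing reductions, every NP problem reduces to B, so B is NP-hard.
(Here in fact A is NP-complete and B is NP-complete.)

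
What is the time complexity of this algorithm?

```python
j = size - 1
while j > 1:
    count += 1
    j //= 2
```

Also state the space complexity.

Time complexity: O(log n).
Space complexity: O(1).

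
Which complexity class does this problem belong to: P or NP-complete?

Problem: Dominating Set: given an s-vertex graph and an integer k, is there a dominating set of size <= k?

This problem is NP-complete: reduces from Set Cover (with k part of the input).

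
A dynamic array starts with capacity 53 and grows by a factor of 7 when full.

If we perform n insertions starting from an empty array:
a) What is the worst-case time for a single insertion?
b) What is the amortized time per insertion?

(a) Worst-case single insertion: O(n) -- when the array is full at capacity c, the resize copies all c elements, and c can be Theta(n).
(b) Resizes happen at sizes 53, 371, 2597, ... Total copy cost for n insertions: 53 + 371 + ... = O(n) (geometric series with ratio 1/7). Amortized cost per insertion: O(n)/n = O(1).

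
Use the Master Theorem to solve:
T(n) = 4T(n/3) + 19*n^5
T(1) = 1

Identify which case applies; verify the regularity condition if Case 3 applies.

a=4, b=3, f(n)=19*n^5.
log_3(4) = 1.262 < 5.
f(n) = Omega(n^(1.262+epsilon)) for some epsilon > 0, so Case 3 is the candidate.
Regularity: a*f(n/b) = 4*19*(n/3)^5 = (4/243)*19*n^5 <= c*f(n) with c = 4/243 < 1. Satisfied.
Case 3: T(n) = Theta(n^5).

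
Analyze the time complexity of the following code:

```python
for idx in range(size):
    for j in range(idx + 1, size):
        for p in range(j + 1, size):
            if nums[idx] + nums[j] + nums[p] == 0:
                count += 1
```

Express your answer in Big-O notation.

Time complexity: O(n^3).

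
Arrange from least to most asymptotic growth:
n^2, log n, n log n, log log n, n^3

Ordered by growth rate: log log n < log n < n log n < n^2 < n^3.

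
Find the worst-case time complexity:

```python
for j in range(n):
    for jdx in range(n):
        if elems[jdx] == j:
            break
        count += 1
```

Time complexity: O(n^2).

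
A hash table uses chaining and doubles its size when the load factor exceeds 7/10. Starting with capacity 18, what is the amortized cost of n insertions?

Rehashing occurs when load exceeds 7/10. Total rehash cost is geometric series summing to O(n). Each insertion itself is O(1). Amortized: O(1).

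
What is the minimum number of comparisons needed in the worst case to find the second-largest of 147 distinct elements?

Lower bound: finding the max needs 147-1 comparisons. By the adversary weight-doubling argument, the max must personally win >= ceil(log_2(147)) = 8 comparisons; the 2nd-largest is among those 8 losers, needing 8-1 more comparisons. Total >= 147-1 + 8-1 = 153. A balanced knockout tournament achieves this.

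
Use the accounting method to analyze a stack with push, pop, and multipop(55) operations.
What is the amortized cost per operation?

Assign 2 credits per push (1 for the push, 1 saved for a future pop). Each pop or element popped by multipop(55) uses 1 saved credit. Total credits never go negative, so amortized cost is O(1).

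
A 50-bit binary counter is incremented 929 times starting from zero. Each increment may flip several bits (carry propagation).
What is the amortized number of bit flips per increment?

Bit i flips on every 2^i-th increment, so over 929 increments bit i flips floor(929/2^i) times. Summing over i: total flips < 2 * 929. Amortized: < 2 = O(1) per increment.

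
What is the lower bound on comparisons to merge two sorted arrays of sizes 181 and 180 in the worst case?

Adversary: with |181 - 180| <= 1 the inputs can be fully interleaved so that every adjacent pair in the merged output comes from different arrays. Then each of the 360 adjacent pairs must be directly compared, or the algorithm cannot determine their relative order. Standard merge meets this bound.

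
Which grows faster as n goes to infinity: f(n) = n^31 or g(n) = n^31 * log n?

g(n) = n^31 * log n grows faster: extra log n factor -> infinity.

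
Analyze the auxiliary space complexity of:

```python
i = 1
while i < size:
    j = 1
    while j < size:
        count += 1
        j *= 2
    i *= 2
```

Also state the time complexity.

Space complexity: O(1).
Only a constant amount of auxiliary storage is used; nothing grows with n.
Time complexity: O(log^2 n).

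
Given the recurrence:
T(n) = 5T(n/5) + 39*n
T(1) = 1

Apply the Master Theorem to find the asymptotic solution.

a=5, b=5, f(n)=39*n. log_5(5) = 1. Case 2: T(n) = O(n log n).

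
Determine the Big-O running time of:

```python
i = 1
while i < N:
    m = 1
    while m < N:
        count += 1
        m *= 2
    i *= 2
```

Time complexity: O(log^2 n).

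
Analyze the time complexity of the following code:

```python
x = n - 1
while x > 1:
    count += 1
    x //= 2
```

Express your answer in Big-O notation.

Time complexity: O(log n).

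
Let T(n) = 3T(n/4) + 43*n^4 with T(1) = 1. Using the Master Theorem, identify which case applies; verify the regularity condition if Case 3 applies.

a=3, b=4, f(n)=43*n^4.
log_4(3) = 0.7925 < 4.
f(n) = Omega(n^(0.7925+epsilon)) for some epsilon > 0, so Case 3 is the candidate.
Regularity: a*f(n/b) = 3*43*(n/4)^4 = (3/256)*43*n^4 <= c*f(n) with c = 3/256 < 1. Satisfied.
Case 3: T(n) = Theta(n^4).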